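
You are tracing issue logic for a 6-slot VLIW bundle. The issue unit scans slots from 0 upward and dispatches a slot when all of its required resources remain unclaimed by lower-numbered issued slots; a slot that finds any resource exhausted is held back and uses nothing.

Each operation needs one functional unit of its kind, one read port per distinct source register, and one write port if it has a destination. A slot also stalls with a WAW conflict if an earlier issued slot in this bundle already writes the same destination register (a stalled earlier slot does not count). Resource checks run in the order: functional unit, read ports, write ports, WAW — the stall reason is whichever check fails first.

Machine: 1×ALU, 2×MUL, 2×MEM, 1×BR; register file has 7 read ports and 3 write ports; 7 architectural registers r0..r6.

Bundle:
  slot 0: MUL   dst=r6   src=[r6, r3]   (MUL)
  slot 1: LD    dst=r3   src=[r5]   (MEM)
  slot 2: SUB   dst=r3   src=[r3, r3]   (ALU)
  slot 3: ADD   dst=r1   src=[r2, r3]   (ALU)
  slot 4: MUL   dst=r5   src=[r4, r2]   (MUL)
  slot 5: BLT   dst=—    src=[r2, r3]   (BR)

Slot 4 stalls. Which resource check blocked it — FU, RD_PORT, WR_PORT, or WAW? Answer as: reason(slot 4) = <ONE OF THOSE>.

reason(slot 4) = WR_PORT

slot 0 (MUL): ISSUE — free A1,Mu1,Ld2,B1 rp5 wp2
slot 1 (MEM): ISSUE — free A1,Mu1,Ld1,B1 rp4 wp1
slot 2 (ALU): stall WAW — free A1,Mu1,Ld1,B1 rp4 wp1
slot 3 (ALU): ISSUE — free A0,Mu1,Ld1,B1 rp2 wp0
slot 4 (MUL): stall WR_PORT — free A0,Mu1,Ld1,B1 rp2 wp0
slot 5 (BR): ISSUE — free A0,Mu1,Ld1,B0 rp0 wp0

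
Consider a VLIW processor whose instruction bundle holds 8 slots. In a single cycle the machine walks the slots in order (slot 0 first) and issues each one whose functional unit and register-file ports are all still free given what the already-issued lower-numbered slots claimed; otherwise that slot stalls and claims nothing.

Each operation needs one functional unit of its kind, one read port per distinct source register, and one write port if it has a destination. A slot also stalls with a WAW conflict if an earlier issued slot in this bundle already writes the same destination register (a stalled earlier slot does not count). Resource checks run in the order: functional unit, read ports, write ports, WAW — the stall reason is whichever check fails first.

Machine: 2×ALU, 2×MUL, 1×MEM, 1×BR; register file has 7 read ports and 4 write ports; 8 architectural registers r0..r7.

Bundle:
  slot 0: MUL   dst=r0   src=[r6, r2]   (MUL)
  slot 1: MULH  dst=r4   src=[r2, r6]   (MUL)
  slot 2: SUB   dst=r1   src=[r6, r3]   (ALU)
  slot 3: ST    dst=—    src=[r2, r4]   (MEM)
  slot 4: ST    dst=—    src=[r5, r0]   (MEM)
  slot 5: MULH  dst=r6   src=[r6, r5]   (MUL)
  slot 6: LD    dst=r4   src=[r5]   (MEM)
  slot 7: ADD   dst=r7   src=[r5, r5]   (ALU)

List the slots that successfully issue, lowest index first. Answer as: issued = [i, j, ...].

slot 0 (MUL): ISSUE — free A2,Mu1,Ld1,B1 rp5 wp3
slot 1 (MUL): ISSUE — free A2,Mu0,Ld1,B1 rp3 wp2
slot 2 (ALU): ISSUE — free A1,Mu0,Ld1,B1 rp1 wp1
slot 3 (MEM): stall RD_PORT — free A1,Mu0,Ld1,B1 rp1 wp1
slot 4 (MEM): stall RD_PORT — free A1,Mu0,Ld1,B1 rp1 wp1
slot 5 (MUL): stall FU — free A1,Mu0,Ld1,B1 rp1 wp1
slot 6 (MEM): stall WAW — free A1,Mu0,Ld1,B1 rp1 wp1
slot 7 (ALU): ISSUE — free A0,Mu0,Ld1,B1 rp0 wp0

issued = [0, 1, 2, 7]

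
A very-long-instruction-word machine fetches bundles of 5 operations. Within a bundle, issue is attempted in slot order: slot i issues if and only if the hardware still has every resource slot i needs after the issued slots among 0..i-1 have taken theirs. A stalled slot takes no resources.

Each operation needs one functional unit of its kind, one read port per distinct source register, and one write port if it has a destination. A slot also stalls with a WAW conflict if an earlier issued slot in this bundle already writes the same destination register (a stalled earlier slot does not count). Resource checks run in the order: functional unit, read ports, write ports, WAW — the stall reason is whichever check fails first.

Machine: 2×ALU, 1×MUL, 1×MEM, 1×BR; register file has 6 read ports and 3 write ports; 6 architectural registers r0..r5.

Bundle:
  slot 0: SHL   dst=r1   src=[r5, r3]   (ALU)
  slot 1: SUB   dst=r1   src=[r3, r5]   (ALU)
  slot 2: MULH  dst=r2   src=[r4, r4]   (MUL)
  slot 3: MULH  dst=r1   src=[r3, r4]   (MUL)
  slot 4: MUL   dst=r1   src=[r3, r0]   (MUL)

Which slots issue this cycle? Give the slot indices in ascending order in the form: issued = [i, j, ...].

#0 ALU src=r5,r3 dispatched  <A:1 Mu:1 Ld:1 B:1 rd:4 wr:2>
#1 ALU src=r3,r5 held:WAW  <A:1 Mu:1 Ld:1 B:1 rd:4 wr:2>
#2 MUL src=r4,r4 dispatched  <A:1 Mu:0 Ld:1 B:1 rd:3 wr:1>
#3 MUL src=r3,r4 held:FU  <A:1 Mu:0 Ld:1 B:1 rd:3 wr:1>
#4 MUL src=r3,r0 held:FU  <A:1 Mu:0 Ld:1 B:1 rd:3 wr:1>

issued = [0, 2]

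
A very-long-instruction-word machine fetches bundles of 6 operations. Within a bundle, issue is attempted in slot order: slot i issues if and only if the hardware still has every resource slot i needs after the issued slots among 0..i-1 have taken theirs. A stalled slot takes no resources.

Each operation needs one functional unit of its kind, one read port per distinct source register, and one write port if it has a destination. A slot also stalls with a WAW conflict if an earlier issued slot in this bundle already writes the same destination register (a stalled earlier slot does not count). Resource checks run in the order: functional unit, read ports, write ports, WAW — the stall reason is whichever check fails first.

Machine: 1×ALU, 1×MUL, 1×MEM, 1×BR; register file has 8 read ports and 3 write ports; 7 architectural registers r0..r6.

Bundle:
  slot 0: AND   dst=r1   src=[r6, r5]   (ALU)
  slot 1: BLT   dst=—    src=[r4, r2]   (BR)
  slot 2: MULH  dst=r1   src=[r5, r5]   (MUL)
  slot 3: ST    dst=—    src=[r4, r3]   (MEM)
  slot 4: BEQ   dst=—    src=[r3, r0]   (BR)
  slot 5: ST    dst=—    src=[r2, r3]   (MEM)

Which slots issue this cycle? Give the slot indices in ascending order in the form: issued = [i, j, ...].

issued = [0, 1, 3]

slot 0 (ALU): ISSUE — free A0,Mu1,Ld1,B1 rp6 wp2
slot 1 (BR): ISSUE — free A0,Mu1,Ld1,B0 rp4 wp2
slot 2 (MUL): stall WAW — free A0,Mu1,Ld1,B0 rp4 wp2
slot 3 (MEM): ISSUE — free A0,Mu1,Ld0,B0 rp2 wp2
slot 4 (BR): stall FU — free A0,Mu1,Ld0,B0 rp2 wp2
slot 5 (MEM): stall FU — free A0,Mu1,Ld0,B0 rp2 wp2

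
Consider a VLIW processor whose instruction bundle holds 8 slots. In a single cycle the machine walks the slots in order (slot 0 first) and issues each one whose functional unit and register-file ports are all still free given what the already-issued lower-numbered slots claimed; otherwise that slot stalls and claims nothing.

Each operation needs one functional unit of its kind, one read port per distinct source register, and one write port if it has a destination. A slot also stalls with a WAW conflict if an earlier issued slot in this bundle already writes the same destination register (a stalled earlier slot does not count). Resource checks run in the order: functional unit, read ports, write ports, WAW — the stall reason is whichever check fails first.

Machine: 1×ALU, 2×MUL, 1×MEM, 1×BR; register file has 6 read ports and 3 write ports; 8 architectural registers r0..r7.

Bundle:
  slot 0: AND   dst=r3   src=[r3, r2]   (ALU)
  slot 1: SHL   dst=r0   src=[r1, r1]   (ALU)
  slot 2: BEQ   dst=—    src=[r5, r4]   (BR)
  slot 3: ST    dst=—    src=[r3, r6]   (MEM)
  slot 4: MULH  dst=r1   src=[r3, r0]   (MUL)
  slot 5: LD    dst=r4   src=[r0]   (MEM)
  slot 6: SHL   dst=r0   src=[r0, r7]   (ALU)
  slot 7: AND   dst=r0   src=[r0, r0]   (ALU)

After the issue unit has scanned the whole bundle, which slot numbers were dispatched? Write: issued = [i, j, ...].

issued = [0, 2, 3]

(0) want 1×ALU +2rd +1wr — yes → AL0|MU2|ME1|BR1|rd4|wr2
(1) want 1×ALU +1rd +1wr — FU → AL0|MU2|ME1|BR1|rd4|wr2
(2) want 1×BR +2rd +0wr — yes → AL0|MU2|ME1|BR0|rd2|wr2
(3) want 1×MEM +2rd +0wr — yes → AL0|MU2|ME0|BR0|rd0|wr2
(4) want 1×MUL +2rd +1wr — RD_PORT → AL0|MU2|ME0|BR0|rd0|wr2
(5) want 1×MEM +1rd +1wr — FU → AL0|MU2|ME0|BR0|rd0|wr2
(6) want 1×ALU +2rd +1wr — FU → AL0|MU2|ME0|BR0|rd0|wr2
(7) want 1×ALU +1rd +1wr — FU → AL0|MU2|ME0|BR0|rd0|wr2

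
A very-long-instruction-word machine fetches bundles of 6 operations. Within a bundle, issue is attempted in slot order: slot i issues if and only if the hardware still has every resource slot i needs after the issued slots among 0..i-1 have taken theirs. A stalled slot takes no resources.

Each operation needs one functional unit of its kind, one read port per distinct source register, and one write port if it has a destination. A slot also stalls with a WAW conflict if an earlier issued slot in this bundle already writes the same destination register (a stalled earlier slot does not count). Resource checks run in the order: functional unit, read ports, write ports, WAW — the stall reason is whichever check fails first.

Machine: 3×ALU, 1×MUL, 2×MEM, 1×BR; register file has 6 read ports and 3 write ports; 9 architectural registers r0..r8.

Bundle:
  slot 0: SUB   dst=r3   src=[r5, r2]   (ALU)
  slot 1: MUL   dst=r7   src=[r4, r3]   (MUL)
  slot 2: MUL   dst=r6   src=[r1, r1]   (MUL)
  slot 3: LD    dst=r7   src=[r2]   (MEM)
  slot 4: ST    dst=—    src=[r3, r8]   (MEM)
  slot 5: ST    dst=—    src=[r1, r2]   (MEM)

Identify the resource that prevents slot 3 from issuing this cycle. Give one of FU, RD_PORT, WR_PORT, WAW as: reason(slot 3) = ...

slot 0 (ALU): ISSUE — free A2,Mu1,Ld2,B1 rp4 wp2
slot 1 (MUL): ISSUE — free A2,Mu0,Ld2,B1 rp2 wp1
slot 2 (MUL): stall FU — free A2,Mu0,Ld2,B1 rp2 wp1
slot 3 (MEM): stall WAW — free A2,Mu0,Ld2,B1 rp2 wp1
slot 4 (MEM): ISSUE — free A2,Mu0,Ld1,B1 rp0 wp1
slot 5 (MEM): stall RD_PORT — free A2,Mu0,Ld1,B1 rp0 wp1

reason(slot 3) = WAW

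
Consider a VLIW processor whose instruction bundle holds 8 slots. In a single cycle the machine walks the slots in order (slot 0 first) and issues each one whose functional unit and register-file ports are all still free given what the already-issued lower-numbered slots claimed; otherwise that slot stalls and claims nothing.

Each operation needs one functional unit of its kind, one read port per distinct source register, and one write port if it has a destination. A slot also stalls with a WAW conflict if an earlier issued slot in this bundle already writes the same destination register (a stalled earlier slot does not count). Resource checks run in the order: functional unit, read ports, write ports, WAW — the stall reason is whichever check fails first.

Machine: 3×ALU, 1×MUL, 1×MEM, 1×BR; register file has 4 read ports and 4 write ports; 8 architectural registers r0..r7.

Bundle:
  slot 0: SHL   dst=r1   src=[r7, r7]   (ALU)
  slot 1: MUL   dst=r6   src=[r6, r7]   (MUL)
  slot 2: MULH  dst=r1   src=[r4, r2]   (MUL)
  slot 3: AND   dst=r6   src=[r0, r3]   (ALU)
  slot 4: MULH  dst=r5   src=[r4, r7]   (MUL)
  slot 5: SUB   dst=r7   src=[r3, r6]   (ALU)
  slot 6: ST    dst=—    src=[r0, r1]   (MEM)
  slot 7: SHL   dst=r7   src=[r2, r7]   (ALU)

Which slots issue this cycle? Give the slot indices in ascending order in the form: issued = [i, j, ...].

issued = [0, 1]

slot 0 (ALU): ISSUE — free A2,Mu1,Ld1,B1 rp3 wp3
slot 1 (MUL): ISSUE — free A2,Mu0,Ld1,B1 rp1 wp2
slot 2 (MUL): stall FU — free A2,Mu0,Ld1,B1 rp1 wp2
slot 3 (ALU): stall RD_PORT — free A2,Mu0,Ld1,B1 rp1 wp2
slot 4 (MUL): stall FU — free A2,Mu0,Ld1,B1 rp1 wp2
slot 5 (ALU): stall RD_PORT — free A2,Mu0,Ld1,B1 rp1 wp2
slot 6 (MEM): stall RD_PORT — free A2,Mu0,Ld1,B1 rp1 wp2
slot 7 (ALU): stall RD_PORT — free A2,Mu0,Ld1,B1 rp1 wp2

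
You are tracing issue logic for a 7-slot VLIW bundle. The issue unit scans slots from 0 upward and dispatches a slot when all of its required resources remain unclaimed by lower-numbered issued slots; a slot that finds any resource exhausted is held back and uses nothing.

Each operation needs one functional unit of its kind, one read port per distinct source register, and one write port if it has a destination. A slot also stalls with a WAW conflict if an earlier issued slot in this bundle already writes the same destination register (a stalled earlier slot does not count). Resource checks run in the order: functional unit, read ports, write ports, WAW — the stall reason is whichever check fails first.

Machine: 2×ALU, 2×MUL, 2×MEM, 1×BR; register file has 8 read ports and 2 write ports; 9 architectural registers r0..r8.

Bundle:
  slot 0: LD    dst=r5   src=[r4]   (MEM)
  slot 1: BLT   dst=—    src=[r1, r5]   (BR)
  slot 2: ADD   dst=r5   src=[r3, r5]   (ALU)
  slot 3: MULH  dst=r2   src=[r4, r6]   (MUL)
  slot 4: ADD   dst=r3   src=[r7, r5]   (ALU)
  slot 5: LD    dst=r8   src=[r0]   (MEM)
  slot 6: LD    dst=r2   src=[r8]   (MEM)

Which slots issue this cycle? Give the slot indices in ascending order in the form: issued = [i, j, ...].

issued = [0, 1, 3]

  0. MEM→r5 ⇒ go  {2A/2Mu/1Ld/1B | 7r 1w}
  1. BR ⇒ go  {2A/2Mu/1Ld/0B | 5r 1w}
  2. ALU→r5 ⇒ no(WAW)  {2A/2Mu/1Ld/0B | 5r 1w}
  3. MUL→r2 ⇒ go  {2A/1Mu/1Ld/0B | 3r 0w}
  4. ALU→r3 ⇒ no(WR_PORT)  {2A/1Mu/1Ld/0B | 3r 0w}
  5. MEM→r8 ⇒ no(WR_PORT)  {2A/1Mu/1Ld/0B | 3r 0w}
  6. MEM→r2 ⇒ no(WR_PORT)  {2A/1Mu/1Ld/0B | 3r 0w}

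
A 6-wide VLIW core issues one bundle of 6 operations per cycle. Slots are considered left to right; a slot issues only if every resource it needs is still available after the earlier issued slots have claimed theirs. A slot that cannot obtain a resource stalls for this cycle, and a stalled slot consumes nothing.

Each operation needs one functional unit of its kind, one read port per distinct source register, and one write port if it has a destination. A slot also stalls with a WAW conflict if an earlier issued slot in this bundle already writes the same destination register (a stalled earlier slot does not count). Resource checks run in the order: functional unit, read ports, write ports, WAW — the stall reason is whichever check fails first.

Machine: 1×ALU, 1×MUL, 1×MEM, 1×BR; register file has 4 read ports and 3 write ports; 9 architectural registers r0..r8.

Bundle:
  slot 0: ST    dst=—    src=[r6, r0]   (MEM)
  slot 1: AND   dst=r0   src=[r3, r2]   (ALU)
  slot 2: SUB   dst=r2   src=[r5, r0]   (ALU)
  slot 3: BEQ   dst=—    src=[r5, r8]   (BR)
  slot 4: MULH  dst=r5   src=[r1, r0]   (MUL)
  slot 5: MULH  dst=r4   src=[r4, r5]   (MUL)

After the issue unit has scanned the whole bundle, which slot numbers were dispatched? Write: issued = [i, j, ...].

issued = [0, 1]

(0) want 1×MEM +2rd +0wr — yes → AL1|MU1|ME0|BR1|rd2|wr3
(1) want 1×ALU +2rd +1wr — yes → AL0|MU1|ME0|BR1|rd0|wr2
(2) want 1×ALU +2rd +1wr — FU → AL0|MU1|ME0|BR1|rd0|wr2
(3) want 1×BR +2rd +0wr — RD_PORT → AL0|MU1|ME0|BR1|rd0|wr2
(4) want 1×MUL +2rd +1wr — RD_PORT → AL0|MU1|ME0|BR1|rd0|wr2
(5) want 1×MUL +2rd +1wr — RD_PORT → AL0|MU1|ME0|BR1|rd0|wr2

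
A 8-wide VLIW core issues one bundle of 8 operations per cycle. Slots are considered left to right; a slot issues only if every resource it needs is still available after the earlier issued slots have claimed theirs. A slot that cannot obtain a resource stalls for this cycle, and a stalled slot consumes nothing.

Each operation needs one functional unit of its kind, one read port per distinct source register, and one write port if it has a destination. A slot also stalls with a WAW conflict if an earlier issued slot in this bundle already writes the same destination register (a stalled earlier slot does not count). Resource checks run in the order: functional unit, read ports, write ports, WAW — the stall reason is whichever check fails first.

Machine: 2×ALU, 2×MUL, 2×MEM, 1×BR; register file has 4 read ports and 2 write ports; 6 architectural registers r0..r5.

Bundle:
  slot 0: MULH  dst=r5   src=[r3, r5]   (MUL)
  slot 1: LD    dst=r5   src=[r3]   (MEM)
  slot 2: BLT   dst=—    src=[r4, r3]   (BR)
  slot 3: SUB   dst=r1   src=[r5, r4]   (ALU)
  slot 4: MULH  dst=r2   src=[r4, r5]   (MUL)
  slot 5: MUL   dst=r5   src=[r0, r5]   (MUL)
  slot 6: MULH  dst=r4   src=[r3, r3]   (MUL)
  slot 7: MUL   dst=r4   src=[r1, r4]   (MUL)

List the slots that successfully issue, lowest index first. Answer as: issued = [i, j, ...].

issued = [0, 2]

[0] MUL needs rd=2 wr=1: ok; after: ALU=2 MUL=1 MEM=2 BR=1, R=2, W=1
[1] MEM needs rd=1 wr=1: WAW; after: ALU=2 MUL=1 MEM=2 BR=1, R=2, W=1
[2] BR needs rd=2 wr=0: ok; after: ALU=2 MUL=1 MEM=2 BR=0, R=0, W=1
[3] ALU needs rd=2 wr=1: RD_PORT; after: ALU=2 MUL=1 MEM=2 BR=0, R=0, W=1
[4] MUL needs rd=2 wr=1: RD_PORT; after: ALU=2 MUL=1 MEM=2 BR=0, R=0, W=1
[5] MUL needs rd=2 wr=1: RD_PORT; after: ALU=2 MUL=1 MEM=2 BR=0, R=0, W=1
[6] MUL needs rd=1 wr=1: RD_PORT; after: ALU=2 MUL=1 MEM=2 BR=0, R=0, W=1
[7] MUL needs rd=2 wr=1: RD_PORT; after: ALU=2 MUL=1 MEM=2 BR=0, R=0, W=1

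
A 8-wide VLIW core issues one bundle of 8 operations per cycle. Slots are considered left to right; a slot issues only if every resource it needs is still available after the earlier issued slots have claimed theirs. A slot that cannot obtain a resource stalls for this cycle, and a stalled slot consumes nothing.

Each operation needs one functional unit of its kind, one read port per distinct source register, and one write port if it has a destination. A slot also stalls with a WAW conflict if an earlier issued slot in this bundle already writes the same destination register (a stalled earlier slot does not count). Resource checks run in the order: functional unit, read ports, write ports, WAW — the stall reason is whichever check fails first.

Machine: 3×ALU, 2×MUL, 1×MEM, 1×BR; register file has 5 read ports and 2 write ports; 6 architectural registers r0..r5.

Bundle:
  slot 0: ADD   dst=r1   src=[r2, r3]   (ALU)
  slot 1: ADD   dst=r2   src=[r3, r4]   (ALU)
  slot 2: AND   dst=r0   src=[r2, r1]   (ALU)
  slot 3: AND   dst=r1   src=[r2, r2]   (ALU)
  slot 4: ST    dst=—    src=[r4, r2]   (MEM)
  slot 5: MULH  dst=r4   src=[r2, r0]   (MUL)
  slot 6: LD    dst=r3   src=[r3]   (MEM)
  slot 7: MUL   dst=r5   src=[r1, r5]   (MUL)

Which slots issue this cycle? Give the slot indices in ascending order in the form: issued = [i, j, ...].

issued = [0, 1]

slot 0 (ALU): ISSUE — free A2,Mu2,Ld1,B1 rp3 wp1
slot 1 (ALU): ISSUE — free A1,Mu2,Ld1,B1 rp1 wp0
slot 2 (ALU): stall RD_PORT — free A1,Mu2,Ld1,B1 rp1 wp0
slot 3 (ALU): stall WR_PORT — free A1,Mu2,Ld1,B1 rp1 wp0
slot 4 (MEM): stall RD_PORT — free A1,Mu2,Ld1,B1 rp1 wp0
slot 5 (MUL): stall RD_PORT — free A1,Mu2,Ld1,B1 rp1 wp0
slot 6 (MEM): stall WR_PORT — free A1,Mu2,Ld1,B1 rp1 wp0
slot 7 (MUL): stall RD_PORT — free A1,Mu2,Ld1,B1 rp1 wp0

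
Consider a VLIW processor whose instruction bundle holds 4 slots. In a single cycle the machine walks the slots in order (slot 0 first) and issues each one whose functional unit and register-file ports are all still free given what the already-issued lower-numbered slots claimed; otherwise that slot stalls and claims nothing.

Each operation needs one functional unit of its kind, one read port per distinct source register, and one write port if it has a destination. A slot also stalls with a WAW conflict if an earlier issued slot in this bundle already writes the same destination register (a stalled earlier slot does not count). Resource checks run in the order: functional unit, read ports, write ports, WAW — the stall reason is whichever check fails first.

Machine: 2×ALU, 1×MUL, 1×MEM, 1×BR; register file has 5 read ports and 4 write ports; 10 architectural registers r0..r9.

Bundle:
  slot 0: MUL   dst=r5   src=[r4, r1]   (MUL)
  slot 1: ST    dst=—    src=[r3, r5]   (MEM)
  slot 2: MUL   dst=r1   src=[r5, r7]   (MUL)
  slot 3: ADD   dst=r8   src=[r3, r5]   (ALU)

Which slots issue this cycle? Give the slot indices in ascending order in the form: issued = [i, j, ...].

issued = [0, 1]

(0) want 1×MUL +2rd +1wr — yes → AL2|MU0|ME1|BR1|rd3|wr3
(1) want 1×MEM +2rd +0wr — yes → AL2|MU0|ME0|BR1|rd1|wr3
(2) want 1×MUL +2rd +1wr — FU → AL2|MU0|ME0|BR1|rd1|wr3
(3) want 1×ALU +2rd +1wr — RD_PORT → AL2|MU0|ME0|BR1|rd1|wr3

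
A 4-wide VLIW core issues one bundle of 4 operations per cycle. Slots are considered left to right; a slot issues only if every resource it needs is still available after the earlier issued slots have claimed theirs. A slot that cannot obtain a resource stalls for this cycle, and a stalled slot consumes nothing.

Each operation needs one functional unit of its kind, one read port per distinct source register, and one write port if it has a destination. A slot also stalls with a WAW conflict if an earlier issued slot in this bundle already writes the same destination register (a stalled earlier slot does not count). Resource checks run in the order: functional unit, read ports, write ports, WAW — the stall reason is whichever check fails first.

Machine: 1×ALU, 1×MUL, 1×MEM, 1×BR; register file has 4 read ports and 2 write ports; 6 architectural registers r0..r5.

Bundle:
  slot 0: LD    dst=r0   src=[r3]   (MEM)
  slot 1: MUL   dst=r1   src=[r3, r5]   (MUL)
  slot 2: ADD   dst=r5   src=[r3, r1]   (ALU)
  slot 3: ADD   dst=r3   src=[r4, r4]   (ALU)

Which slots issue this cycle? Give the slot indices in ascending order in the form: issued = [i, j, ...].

#0 MEM src=r3 dispatched  <A:1 Mu:1 Ld:0 B:1 rd:3 wr:1>
#1 MUL src=r3,r5 dispatched  <A:1 Mu:0 Ld:0 B:1 rd:1 wr:0>
#2 ALU src=r3,r1 held:RD_PORT  <A:1 Mu:0 Ld:0 B:1 rd:1 wr:0>
#3 ALU src=r4,r4 held:WR_PORT  <A:1 Mu:0 Ld:0 B:1 rd:1 wr:0>

issued = [0, 1]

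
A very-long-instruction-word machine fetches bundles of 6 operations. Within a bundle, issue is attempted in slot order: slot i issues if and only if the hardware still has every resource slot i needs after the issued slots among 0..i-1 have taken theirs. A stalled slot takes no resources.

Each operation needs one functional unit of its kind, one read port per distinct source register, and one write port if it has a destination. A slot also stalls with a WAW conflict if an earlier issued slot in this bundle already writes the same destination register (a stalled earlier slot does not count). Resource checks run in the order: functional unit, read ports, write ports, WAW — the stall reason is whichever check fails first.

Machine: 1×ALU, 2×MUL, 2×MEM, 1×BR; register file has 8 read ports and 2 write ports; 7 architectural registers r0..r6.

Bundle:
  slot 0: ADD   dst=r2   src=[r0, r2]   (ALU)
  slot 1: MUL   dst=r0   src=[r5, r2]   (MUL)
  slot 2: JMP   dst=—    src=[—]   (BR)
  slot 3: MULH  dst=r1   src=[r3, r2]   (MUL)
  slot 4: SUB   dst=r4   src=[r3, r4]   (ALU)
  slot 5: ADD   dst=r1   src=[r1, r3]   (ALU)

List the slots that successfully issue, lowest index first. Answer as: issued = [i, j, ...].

[0] ALU needs rd=2 wr=1: ok; after: ALU=0 MUL=2 MEM=2 BR=1, R=6, W=1
[1] MUL needs rd=2 wr=1: ok; after: ALU=0 MUL=1 MEM=2 BR=1, R=4, W=0
[2] BR needs rd=0 wr=0: ok; after: ALU=0 MUL=1 MEM=2 BR=0, R=4, W=0
[3] MUL needs rd=2 wr=1: WR_PORT; after: ALU=0 MUL=1 MEM=2 BR=0, R=4, W=0
[4] ALU needs rd=2 wr=1: FU; after: ALU=0 MUL=1 MEM=2 BR=0, R=4, W=0
[5] ALU needs rd=2 wr=1: FU; after: ALU=0 MUL=1 MEM=2 BR=0, R=4, W=0

issued = [0, 1, 2]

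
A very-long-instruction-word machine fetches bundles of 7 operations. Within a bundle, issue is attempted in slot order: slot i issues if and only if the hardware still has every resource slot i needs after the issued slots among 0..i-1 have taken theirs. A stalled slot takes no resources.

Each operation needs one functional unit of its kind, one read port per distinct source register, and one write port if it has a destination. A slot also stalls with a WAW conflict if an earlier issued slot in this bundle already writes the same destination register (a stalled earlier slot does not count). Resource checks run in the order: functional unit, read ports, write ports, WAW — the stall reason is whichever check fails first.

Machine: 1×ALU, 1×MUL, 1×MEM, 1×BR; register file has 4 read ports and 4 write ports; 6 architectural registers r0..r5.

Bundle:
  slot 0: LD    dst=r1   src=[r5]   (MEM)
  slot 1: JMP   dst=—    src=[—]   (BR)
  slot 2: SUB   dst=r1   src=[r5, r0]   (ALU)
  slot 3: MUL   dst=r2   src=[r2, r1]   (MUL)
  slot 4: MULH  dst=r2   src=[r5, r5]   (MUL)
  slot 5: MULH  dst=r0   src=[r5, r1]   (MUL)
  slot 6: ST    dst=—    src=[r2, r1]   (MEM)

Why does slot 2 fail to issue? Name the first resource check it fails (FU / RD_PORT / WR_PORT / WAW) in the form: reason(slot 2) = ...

reason(slot 2) = WAW

#0 MEM src=r5 dispatched  <A:1 Mu:1 Ld:0 B:1 rd:3 wr:3>
#1 BR src=- dispatched  <A:1 Mu:1 Ld:0 B:0 rd:3 wr:3>
#2 ALU src=r5,r0 held:WAW  <A:1 Mu:1 Ld:0 B:0 rd:3 wr:3>
#3 MUL src=r2,r1 dispatched  <A:1 Mu:0 Ld:0 B:0 rd:1 wr:2>
#4 MUL src=r5,r5 held:FU  <A:1 Mu:0 Ld:0 B:0 rd:1 wr:2>
#5 MUL src=r5,r1 held:FU  <A:1 Mu:0 Ld:0 B:0 rd:1 wr:2>
#6 MEM src=r2,r1 held:FU  <A:1 Mu:0 Ld:0 B:0 rd:1 wr:2>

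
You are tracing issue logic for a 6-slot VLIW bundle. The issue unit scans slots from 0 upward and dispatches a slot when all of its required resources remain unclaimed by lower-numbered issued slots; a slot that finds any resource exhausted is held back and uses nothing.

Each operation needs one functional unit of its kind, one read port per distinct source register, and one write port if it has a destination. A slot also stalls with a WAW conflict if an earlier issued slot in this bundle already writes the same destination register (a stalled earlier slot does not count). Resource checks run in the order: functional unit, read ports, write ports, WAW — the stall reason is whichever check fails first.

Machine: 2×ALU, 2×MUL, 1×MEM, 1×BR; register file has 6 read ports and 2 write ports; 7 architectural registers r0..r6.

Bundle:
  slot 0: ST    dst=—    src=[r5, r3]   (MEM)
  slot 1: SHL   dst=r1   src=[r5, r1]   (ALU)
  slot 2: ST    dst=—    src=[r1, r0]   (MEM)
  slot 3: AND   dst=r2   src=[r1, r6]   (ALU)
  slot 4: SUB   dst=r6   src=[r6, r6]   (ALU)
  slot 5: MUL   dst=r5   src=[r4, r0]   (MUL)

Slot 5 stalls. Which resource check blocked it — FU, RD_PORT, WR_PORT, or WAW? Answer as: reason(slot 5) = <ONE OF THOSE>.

slot 0 (MEM): ISSUE — free A2,Mu2,Ld0,B1 rp4 wp2
slot 1 (ALU): ISSUE — free A1,Mu2,Ld0,B1 rp2 wp1
slot 2 (MEM): stall FU — free A1,Mu2,Ld0,B1 rp2 wp1
slot 3 (ALU): ISSUE — free A0,Mu2,Ld0,B1 rp0 wp0
slot 4 (ALU): stall FU — free A0,Mu2,Ld0,B1 rp0 wp0
slot 5 (MUL): stall RD_PORT — free A0,Mu2,Ld0,B1 rp0 wp0

reason(slot 5) = RD_PORT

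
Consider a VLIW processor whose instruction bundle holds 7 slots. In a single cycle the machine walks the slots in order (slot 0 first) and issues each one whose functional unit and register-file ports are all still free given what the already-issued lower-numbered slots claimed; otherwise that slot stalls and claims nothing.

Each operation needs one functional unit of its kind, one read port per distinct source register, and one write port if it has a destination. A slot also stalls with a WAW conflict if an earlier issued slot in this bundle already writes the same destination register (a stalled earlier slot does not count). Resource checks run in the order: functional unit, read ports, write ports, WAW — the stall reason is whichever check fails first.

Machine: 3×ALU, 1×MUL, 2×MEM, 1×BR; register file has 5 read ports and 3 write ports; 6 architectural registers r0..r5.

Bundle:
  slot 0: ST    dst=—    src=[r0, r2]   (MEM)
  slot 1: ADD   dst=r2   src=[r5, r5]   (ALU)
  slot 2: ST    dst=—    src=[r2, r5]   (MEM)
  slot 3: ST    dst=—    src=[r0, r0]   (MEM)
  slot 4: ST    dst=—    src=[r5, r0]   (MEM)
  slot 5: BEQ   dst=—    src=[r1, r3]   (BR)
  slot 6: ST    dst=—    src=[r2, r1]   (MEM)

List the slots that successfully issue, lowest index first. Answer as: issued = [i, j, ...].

#0 MEM src=r0,r2 dispatched  <A:3 Mu:1 Ld:1 B:1 rd:3 wr:3>
#1 ALU src=r5,r5 dispatched  <A:2 Mu:1 Ld:1 B:1 rd:2 wr:2>
#2 MEM src=r2,r5 dispatched  <A:2 Mu:1 Ld:0 B:1 rd:0 wr:2>
#3 MEM src=r0,r0 held:FU  <A:2 Mu:1 Ld:0 B:1 rd:0 wr:2>
#4 MEM src=r5,r0 held:FU  <A:2 Mu:1 Ld:0 B:1 rd:0 wr:2>
#5 BR src=r1,r3 held:RD_PORT  <A:2 Mu:1 Ld:0 B:1 rd:0 wr:2>
#6 MEM src=r2,r1 held:FU  <A:2 Mu:1 Ld:0 B:1 rd:0 wr:2>

issued = [0, 1, 2]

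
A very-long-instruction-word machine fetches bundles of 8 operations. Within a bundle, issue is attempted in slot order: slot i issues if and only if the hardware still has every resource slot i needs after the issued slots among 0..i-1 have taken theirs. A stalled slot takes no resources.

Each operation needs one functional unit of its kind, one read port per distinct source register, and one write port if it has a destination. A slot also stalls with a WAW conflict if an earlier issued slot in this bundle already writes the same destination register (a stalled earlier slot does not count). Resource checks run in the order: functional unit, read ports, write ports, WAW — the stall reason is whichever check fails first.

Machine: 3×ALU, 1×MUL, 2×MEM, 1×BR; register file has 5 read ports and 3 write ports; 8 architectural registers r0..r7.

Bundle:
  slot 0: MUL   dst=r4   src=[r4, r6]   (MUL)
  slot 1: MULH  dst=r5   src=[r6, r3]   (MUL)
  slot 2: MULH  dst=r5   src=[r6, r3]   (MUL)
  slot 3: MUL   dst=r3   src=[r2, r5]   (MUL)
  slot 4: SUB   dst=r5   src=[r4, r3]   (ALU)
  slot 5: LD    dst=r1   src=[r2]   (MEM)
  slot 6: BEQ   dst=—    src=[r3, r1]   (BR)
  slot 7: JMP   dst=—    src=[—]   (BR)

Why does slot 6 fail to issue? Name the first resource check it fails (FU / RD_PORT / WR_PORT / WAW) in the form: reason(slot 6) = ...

reason(slot 6) = RD_PORT

slot 0 (MUL): ISSUE — free A3,Mu0,Ld2,B1 rp3 wp2
slot 1 (MUL): stall FU — free A3,Mu0,Ld2,B1 rp3 wp2
slot 2 (MUL): stall FU — free A3,Mu0,Ld2,B1 rp3 wp2
slot 3 (MUL): stall FU — free A3,Mu0,Ld2,B1 rp3 wp2
slot 4 (ALU): ISSUE — free A2,Mu0,Ld2,B1 rp1 wp1
slot 5 (MEM): ISSUE — free A2,Mu0,Ld1,B1 rp0 wp0
slot 6 (BR): stall RD_PORT — free A2,Mu0,Ld1,B1 rp0 wp0
slot 7 (BR): ISSUE — free A2,Mu0,Ld1,B0 rp0 wp0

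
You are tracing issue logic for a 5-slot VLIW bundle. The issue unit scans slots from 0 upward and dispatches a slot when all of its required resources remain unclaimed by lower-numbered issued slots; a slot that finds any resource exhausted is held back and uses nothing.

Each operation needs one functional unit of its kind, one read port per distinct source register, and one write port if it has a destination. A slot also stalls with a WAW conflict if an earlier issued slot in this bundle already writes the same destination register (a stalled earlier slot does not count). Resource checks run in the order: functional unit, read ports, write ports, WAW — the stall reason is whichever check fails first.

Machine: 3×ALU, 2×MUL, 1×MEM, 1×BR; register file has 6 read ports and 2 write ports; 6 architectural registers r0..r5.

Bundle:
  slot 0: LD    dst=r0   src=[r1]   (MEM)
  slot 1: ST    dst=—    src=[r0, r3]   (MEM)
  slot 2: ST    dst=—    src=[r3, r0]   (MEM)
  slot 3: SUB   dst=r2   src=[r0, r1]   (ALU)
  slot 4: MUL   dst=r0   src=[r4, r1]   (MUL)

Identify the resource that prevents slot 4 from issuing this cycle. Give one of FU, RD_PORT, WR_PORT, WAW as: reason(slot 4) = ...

reason(slot 4) = WR_PORT

#0 MEM src=r1 dispatched  <A:3 Mu:2 Ld:0 B:1 rd:5 wr:1>
#1 MEM src=r0,r3 held:FU  <A:3 Mu:2 Ld:0 B:1 rd:5 wr:1>
#2 MEM src=r3,r0 held:FU  <A:3 Mu:2 Ld:0 B:1 rd:5 wr:1>
#3 ALU src=r0,r1 dispatched  <A:2 Mu:2 Ld:0 B:1 rd:3 wr:0>
#4 MUL src=r4,r1 held:WR_PORT  <A:2 Mu:2 Ld:0 B:1 rd:3 wr:0>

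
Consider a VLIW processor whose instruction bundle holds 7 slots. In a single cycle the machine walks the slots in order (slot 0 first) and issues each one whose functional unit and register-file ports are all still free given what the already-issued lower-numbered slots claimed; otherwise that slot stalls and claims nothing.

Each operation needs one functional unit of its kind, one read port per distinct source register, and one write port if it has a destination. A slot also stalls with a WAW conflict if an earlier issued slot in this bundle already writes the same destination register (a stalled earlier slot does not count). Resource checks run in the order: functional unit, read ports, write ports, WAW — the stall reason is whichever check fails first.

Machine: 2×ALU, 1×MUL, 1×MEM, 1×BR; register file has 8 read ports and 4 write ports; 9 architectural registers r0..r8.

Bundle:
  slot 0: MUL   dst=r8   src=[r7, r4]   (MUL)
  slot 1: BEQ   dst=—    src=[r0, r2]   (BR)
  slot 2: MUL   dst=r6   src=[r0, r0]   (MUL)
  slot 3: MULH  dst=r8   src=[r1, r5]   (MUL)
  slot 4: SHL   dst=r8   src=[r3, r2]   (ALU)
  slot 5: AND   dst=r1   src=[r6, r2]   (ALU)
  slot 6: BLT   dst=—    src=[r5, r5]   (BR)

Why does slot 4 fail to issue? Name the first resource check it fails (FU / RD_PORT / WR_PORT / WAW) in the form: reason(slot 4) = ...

reason(slot 4) = WAW

  0. MUL→r8 ⇒ go  {2A/0Mu/1Ld/1B | 6r 3w}
  1. BR ⇒ go  {2A/0Mu/1Ld/0B | 4r 3w}
  2. MUL→r6 ⇒ no(FU)  {2A/0Mu/1Ld/0B | 4r 3w}
  3. MUL→r8 ⇒ no(FU)  {2A/0Mu/1Ld/0B | 4r 3w}
  4. ALU→r8 ⇒ no(WAW)  {2A/0Mu/1Ld/0B | 4r 3w}
  5. ALU→r1 ⇒ go  {1A/0Mu/1Ld/0B | 2r 2w}
  6. BR ⇒ no(FU)  {1A/0Mu/1Ld/0B | 2r 2w}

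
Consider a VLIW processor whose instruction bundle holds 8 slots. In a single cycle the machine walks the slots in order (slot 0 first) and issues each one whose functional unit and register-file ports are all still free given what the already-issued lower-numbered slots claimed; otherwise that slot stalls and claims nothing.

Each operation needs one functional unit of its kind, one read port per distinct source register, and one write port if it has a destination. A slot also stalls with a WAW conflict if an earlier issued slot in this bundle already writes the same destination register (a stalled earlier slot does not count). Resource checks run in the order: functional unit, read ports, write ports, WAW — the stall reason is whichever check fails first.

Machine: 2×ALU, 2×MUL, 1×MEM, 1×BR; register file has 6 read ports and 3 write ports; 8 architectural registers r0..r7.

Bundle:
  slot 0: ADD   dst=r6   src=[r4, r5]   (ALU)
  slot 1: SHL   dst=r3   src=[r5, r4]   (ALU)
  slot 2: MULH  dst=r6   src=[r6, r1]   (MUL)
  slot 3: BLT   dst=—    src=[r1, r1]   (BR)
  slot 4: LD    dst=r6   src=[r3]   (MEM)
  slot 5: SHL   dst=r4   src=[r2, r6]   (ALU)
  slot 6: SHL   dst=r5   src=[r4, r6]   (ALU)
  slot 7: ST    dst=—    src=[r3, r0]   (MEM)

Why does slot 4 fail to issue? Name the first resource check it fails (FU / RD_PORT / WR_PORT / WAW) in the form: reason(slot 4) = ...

[0] ALU needs rd=2 wr=1: ok; after: ALU=1 MUL=2 MEM=1 BR=1, R=4, W=2
[1] ALU needs rd=2 wr=1: ok; after: ALU=0 MUL=2 MEM=1 BR=1, R=2, W=1
[2] MUL needs rd=2 wr=1: WAW; after: ALU=0 MUL=2 MEM=1 BR=1, R=2, W=1
[3] BR needs rd=1 wr=0: ok; after: ALU=0 MUL=2 MEM=1 BR=0, R=1, W=1
[4] MEM needs rd=1 wr=1: WAW; after: ALU=0 MUL=2 MEM=1 BR=0, R=1, W=1
[5] ALU needs rd=2 wr=1: FU; after: ALU=0 MUL=2 MEM=1 BR=0, R=1, W=1
[6] ALU needs rd=2 wr=1: FU; after: ALU=0 MUL=2 MEM=1 BR=0, R=1, W=1
[7] MEM needs rd=2 wr=0: RD_PORT; after: ALU=0 MUL=2 MEM=1 BR=0, R=1, W=1

reason(slot 4) = WAW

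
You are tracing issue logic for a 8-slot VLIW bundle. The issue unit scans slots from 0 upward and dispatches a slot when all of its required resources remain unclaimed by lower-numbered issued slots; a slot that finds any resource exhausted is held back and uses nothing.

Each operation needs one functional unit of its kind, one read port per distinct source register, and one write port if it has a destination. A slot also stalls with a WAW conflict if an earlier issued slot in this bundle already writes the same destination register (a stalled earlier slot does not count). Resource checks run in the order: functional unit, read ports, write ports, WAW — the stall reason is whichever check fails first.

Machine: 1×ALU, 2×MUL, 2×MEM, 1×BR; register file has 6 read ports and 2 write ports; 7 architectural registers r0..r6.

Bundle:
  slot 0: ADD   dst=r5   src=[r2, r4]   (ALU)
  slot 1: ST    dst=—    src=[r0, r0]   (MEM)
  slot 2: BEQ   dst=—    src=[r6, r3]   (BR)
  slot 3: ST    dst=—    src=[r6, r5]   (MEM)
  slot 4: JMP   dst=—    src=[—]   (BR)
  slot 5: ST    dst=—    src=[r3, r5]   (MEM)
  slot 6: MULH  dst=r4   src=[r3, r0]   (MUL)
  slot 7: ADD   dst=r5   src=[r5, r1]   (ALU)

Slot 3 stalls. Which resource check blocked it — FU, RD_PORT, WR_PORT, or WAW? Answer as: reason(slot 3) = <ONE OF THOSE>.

[0] ALU needs rd=2 wr=1: ok; after: ALU=0 MUL=2 MEM=2 BR=1, R=4, W=1
[1] MEM needs rd=1 wr=0: ok; after: ALU=0 MUL=2 MEM=1 BR=1, R=3, W=1
[2] BR needs rd=2 wr=0: ok; after: ALU=0 MUL=2 MEM=1 BR=0, R=1, W=1
[3] MEM needs rd=2 wr=0: RD_PORT; after: ALU=0 MUL=2 MEM=1 BR=0, R=1, W=1
[4] BR needs rd=0 wr=0: FU; after: ALU=0 MUL=2 MEM=1 BR=0, R=1, W=1
[5] MEM needs rd=2 wr=0: RD_PORT; after: ALU=0 MUL=2 MEM=1 BR=0, R=1, W=1
[6] MUL needs rd=2 wr=1: RD_PORT; after: ALU=0 MUL=2 MEM=1 BR=0, R=1, W=1
[7] ALU needs rd=2 wr=1: FU; after: ALU=0 MUL=2 MEM=1 BR=0, R=1, W=1

reason(slot 3) = RD_PORT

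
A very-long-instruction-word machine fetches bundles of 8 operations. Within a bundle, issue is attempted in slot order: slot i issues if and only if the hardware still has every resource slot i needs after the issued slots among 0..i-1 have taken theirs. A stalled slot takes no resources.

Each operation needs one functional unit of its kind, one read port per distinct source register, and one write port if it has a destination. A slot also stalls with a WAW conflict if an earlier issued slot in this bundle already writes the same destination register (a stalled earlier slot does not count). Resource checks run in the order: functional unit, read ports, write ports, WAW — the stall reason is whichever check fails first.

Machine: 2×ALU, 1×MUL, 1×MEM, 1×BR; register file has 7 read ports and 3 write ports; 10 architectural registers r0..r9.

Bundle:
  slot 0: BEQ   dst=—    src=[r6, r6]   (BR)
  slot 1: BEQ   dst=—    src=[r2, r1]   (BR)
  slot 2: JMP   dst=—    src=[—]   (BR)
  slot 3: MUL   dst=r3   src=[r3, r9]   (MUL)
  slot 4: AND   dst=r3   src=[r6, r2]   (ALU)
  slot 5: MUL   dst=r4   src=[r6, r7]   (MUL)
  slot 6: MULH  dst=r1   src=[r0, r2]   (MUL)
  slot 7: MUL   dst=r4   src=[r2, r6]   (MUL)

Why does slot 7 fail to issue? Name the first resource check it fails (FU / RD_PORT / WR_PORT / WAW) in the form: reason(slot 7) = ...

reason(slot 7) = FU

(0) want 1×BR +1rd +0wr — yes → AL2|MU1|ME1|BR0|rd6|wr3
(1) want 1×BR +2rd +0wr — FU → AL2|MU1|ME1|BR0|rd6|wr3
(2) want 1×BR +0rd +0wr — FU → AL2|MU1|ME1|BR0|rd6|wr3
(3) want 1×MUL +2rd +1wr — yes → AL2|MU0|ME1|BR0|rd4|wr2
(4) want 1×ALU +2rd +1wr — WAW → AL2|MU0|ME1|BR0|rd4|wr2
(5) want 1×MUL +2rd +1wr — FU → AL2|MU0|ME1|BR0|rd4|wr2
(6) want 1×MUL +2rd +1wr — FU → AL2|MU0|ME1|BR0|rd4|wr2
(7) want 1×MUL +2rd +1wr — FU → AL2|MU0|ME1|BR0|rd4|wr2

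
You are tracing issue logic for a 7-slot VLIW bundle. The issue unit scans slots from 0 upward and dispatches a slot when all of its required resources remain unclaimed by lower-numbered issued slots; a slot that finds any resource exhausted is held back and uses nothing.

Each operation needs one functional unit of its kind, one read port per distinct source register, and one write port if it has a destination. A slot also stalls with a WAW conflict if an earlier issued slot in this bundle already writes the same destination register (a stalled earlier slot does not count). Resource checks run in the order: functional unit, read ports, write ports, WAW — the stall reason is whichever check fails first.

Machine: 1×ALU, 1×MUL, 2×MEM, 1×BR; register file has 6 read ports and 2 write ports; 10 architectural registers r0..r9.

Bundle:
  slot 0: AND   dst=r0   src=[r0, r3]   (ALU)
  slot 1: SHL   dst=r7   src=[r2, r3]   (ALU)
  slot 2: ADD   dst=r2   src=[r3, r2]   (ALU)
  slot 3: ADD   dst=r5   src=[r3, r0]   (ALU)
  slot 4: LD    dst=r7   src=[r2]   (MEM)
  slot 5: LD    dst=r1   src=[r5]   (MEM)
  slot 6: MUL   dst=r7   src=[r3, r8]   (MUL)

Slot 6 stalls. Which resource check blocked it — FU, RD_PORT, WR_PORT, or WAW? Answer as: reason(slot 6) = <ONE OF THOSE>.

reason(slot 6) = WR_PORT

[0] ALU needs rd=2 wr=1: ok; after: ALU=0 MUL=1 MEM=2 BR=1, R=4, W=1
[1] ALU needs rd=2 wr=1: FU; after: ALU=0 MUL=1 MEM=2 BR=1, R=4, W=1
[2] ALU needs rd=2 wr=1: FU; after: ALU=0 MUL=1 MEM=2 BR=1, R=4, W=1
[3] ALU needs rd=2 wr=1: FU; after: ALU=0 MUL=1 MEM=2 BR=1, R=4, W=1
[4] MEM needs rd=1 wr=1: ok; after: ALU=0 MUL=1 MEM=1 BR=1, R=3, W=0
[5] MEM needs rd=1 wr=1: WR_PORT; after: ALU=0 MUL=1 MEM=1 BR=1, R=3, W=0
[6] MUL needs rd=2 wr=1: WR_PORT; after: ALU=0 MUL=1 MEM=1 BR=1, R=3, W=0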